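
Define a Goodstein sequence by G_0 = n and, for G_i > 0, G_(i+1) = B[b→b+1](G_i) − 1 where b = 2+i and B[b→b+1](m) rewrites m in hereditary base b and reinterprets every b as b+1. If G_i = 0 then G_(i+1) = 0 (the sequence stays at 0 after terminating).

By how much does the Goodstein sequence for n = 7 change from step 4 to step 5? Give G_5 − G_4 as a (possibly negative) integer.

776886

7 —HB2→ 2^2 + 2 + 1 —bump→ 3^3 + 3 + 1 = 31 —(−1)→ 30
30 —HB3→ 3^3 + 3 —bump→ 4^4 + 4 = 260 —(−1)→ 259
259 —HB4→ 4^4 + 3 —bump→ 5^5 + 3 = 3128 —(−1)→ 3127
3127 —HB5→ 5^5 + 2 —bump→ 6^6 + 2 = 46658 —(−1)→ 46657
46657 —HB6→ 6^6 + 1 —bump→ 7^7 + 1 = 823544 —(−1)→ 823543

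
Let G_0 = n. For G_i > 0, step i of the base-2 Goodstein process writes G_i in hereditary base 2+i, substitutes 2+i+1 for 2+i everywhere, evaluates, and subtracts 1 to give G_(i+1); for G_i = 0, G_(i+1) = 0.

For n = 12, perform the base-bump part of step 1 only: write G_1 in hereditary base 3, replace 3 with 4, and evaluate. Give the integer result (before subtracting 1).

12 —HB2→ 2^(2 + 1) + 2^2 —bump→ 3^(3 + 1) + 3^3 = 108 —(−1)→ 107
107 —HB3→ 3^(3 + 1) + 2·3^2 + 2·3 + 2 —bump→ 4^(4 + 1) + 2·4^2 + 2·4 + 2 = 1066 —(−1)→ 1065

1066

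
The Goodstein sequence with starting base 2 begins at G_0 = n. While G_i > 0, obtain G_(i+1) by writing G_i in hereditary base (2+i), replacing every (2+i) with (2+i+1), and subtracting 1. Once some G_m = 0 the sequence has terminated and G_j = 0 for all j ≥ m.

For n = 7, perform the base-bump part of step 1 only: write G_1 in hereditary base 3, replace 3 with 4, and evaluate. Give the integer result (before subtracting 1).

[0] 7 ≡ 2^2 + 2 + 1 (base 2). Lift 3: 31. −1: 30.
[1] 30 ≡ 3^3 + 3 (base 3). Lift 4: 260. −1: 259.

260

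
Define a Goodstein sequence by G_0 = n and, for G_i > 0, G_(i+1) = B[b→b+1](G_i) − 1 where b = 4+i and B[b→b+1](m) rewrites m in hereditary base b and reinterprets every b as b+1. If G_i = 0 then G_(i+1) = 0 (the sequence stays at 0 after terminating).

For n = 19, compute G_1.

27

step 0: 19 = 4^2 + 3; sub 5 for 4: 5^2 + 3; = 28; G_1 = 28−1 = 27
step 1: 27 = 5^2 + 2; sub 6 for 5: 6^2 + 2; = 38; G_2 = 38−1 = 37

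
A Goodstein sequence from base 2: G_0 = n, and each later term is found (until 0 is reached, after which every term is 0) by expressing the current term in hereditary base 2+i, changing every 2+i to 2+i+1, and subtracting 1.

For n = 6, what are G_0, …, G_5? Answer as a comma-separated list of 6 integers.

6, 29, 257, 3125, 46655, 98039

G_0 = 6. HB_2(6) = 2^2 + 2. Bump = 30. G_1 = 29.
G_1 = 29. HB_3(29) = 3^3 + 2. Bump = 258. G_2 = 257.
G_2 = 257. HB_4(257) = 4^4 + 1. Bump = 3126. G_3 = 3125.
G_3 = 3125. HB_5(3125) = 5^5. Bump = 46656. G_4 = 46655.
G_4 = 46655. HB_6(46655) = 5·6^5 + 5·6^4 + 5·6^3 + 5·6^2 + 5·6 + 5. Bump = 98040. G_5 = 98039.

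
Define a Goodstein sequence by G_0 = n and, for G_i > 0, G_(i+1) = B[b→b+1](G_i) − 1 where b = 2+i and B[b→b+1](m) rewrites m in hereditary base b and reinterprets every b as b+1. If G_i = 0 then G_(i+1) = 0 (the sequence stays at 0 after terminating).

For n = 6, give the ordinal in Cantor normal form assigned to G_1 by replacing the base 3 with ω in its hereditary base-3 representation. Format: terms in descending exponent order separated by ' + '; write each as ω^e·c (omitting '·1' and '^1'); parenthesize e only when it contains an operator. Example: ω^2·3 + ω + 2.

ω^ω + 2

G_0=6  [base 2] 2^2 + 2  →[2↦3]→  3^3 + 3 = 30  −1 ⇒ G_1=29
G_1=29  [base 3] 3^3 + 2  →[3↦4]→  4^4 + 2 = 258  −1 ⇒ G_2=257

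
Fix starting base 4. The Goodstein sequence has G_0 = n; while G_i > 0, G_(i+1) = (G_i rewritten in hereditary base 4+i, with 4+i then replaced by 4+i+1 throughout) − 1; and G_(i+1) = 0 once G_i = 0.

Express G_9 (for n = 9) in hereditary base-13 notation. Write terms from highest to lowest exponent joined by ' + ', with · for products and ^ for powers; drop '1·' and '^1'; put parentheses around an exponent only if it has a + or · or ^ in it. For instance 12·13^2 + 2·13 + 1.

base 4: 9 = 2·4 + 1; at 5: 2·5 + 1 = 11; next = 10
base 5: 10 = 2·5; at 6: 2·6 = 12; next = 11
base 6: 11 = 6 + 5; at 7: 7 + 5 = 12; next = 11
base 7: 11 = 7 + 4; at 8: 8 + 4 = 12; next = 11
base 8: 11 = 8 + 3; at 9: 9 + 3 = 12; next = 11
base 9: 11 = 9 + 2; at 10: 10 + 2 = 12; next = 11
base 10: 11 = 10 + 1; at 11: 11 + 1 = 12; next = 11
base 11: 11 = 11; at 12: 12 = 12; next = 11
base 12: 11 = 11; at 13: 11 = 11; next = 10

10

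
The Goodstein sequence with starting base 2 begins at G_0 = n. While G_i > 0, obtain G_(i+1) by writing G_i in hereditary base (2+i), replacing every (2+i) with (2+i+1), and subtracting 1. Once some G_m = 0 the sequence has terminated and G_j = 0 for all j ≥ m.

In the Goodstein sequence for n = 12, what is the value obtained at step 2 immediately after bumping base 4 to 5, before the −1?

15686

12 —HB2→ 2^(2 + 1) + 2^2 —bump→ 3^(3 + 1) + 3^3 = 108 —(−1)→ 107
107 —HB3→ 3^(3 + 1) + 2·3^2 + 2·3 + 2 —bump→ 4^(4 + 1) + 2·4^2 + 2·4 + 2 = 1066 —(−1)→ 1065
1065 —HB4→ 4^(4 + 1) + 2·4^2 + 2·4 + 1 —bump→ 5^(5 + 1) + 2·5^2 + 2·5 + 1 = 15686 —(−1)→ 15685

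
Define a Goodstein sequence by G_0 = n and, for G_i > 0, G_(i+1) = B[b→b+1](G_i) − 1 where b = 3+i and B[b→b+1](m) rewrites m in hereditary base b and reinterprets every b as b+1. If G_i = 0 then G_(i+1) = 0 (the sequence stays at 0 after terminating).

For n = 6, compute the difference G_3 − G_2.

0

base 3: 6 = 2·3; at 4: 2·4 = 8; next = 7
base 4: 7 = 4 + 3; at 5: 5 + 3 = 8; next = 7
base 5: 7 = 5 + 2; at 6: 6 + 2 = 8; next = 7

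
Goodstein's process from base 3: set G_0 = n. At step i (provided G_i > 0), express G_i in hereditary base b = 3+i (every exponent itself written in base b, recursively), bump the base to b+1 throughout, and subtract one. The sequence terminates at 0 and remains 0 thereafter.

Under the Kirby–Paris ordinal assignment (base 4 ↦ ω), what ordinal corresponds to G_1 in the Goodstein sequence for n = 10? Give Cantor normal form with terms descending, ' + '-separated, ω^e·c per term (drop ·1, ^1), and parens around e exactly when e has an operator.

ω^2

(0) 10|_3 = 3^2 + 1 ↦ 4^2 + 1|_4 = 17 ⇒ 16
(1) 16|_4 = 4^2 ↦ 5^2|_5 = 25 ⇒ 24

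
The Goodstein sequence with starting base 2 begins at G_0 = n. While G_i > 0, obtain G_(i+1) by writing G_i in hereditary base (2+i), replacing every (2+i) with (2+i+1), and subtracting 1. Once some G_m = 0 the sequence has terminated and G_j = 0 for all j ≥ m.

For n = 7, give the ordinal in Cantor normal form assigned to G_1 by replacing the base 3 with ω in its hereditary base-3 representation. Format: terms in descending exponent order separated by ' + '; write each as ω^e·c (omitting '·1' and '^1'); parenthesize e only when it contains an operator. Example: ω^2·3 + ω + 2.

(0) 7|_2 = 2^2 + 2 + 1 ↦ 3^3 + 3 + 1|_3 = 31 ⇒ 30
(1) 30|_3 = 3^3 + 3 ↦ 4^4 + 4|_4 = 260 ⇒ 259

ω^ω + ω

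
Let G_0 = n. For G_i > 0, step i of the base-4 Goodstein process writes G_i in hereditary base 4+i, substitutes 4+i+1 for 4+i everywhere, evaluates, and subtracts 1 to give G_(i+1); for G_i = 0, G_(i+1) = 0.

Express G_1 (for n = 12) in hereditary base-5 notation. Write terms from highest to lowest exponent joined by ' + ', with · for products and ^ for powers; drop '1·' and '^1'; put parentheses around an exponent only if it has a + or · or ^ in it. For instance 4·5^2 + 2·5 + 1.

2·5 + 4

step 0: 12 = 3·4; sub 5 for 4: 3·5; = 15; G_1 = 15−1 = 14
step 1: 14 = 2·5 + 4; sub 6 for 5: 2·6 + 4; = 16; G_2 = 16−1 = 15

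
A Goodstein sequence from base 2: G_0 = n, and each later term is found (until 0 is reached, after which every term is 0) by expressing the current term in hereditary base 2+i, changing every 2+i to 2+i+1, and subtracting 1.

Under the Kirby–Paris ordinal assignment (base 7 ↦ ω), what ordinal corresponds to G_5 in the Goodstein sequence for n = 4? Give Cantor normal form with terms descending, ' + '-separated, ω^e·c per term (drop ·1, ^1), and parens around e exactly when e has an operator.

ω^2·2 + ω + 4

[0] 4 ≡ 2^2 (base 2). Lift 3: 27. −1: 26.
[1] 26 ≡ 2·3^2 + 2·3 + 2 (base 3). Lift 4: 42. −1: 41.
[2] 41 ≡ 2·4^2 + 2·4 + 1 (base 4). Lift 5: 61. −1: 60.
[3] 60 ≡ 2·5^2 + 2·5 (base 5). Lift 6: 84. −1: 83.
[4] 83 ≡ 2·6^2 + 6 + 5 (base 6). Lift 7: 110. −1: 109.
[5] 109 ≡ 2·7^2 + 7 + 4 (base 7). Lift 8: 140. −1: 139.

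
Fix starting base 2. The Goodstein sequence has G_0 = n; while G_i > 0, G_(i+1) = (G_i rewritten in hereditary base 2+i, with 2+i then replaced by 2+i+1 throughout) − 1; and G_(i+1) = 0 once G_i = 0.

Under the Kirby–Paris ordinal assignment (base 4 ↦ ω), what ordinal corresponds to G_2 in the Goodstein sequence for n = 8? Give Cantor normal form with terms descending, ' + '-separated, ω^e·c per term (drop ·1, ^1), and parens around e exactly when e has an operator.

ω^ω·2 + ω^2·2 + ω·2 + 1

(0) 8|_2 = 2^(2 + 1) ↦ 3^(3 + 1)|_3 = 81 ⇒ 80
(1) 80|_3 = 2·3^3 + 2·3^2 + 2·3 + 2 ↦ 2·4^4 + 2·4^2 + 2·4 + 2|_4 = 554 ⇒ 553
(2) 553|_4 = 2·4^4 + 2·4^2 + 2·4 + 1 ↦ 2·5^5 + 2·5^2 + 2·5 + 1|_5 = 6311 ⇒ 6310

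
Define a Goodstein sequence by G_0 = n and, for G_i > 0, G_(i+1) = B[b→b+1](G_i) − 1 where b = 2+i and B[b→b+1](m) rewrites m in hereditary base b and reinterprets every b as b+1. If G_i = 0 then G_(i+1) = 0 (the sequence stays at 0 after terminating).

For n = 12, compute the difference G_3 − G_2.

14620

G_0=12  [base 2] 2^(2 + 1) + 2^2  →[2↦3]→  3^(3 + 1) + 3^3 = 108  −1 ⇒ G_1=107
G_1=107  [base 3] 3^(3 + 1) + 2·3^2 + 2·3 + 2  →[3↦4]→  4^(4 + 1) + 2·4^2 + 2·4 + 2 = 1066  −1 ⇒ G_2=1065
G_2=1065  [base 4] 4^(4 + 1) + 2·4^2 + 2·4 + 1  →[4↦5]→  5^(5 + 1) + 2·5^2 + 2·5 + 1 = 15686  −1 ⇒ G_3=15685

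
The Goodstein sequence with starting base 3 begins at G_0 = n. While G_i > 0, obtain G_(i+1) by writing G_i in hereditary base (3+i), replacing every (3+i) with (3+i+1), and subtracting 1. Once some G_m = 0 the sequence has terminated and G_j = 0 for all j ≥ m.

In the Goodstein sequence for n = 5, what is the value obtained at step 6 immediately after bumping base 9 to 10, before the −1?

2

[0] 5 ≡ 3 + 2 (base 3). Lift 4: 6. −1: 5.
[1] 5 ≡ 4 + 1 (base 4). Lift 5: 6. −1: 5.
[2] 5 ≡ 5 (base 5). Lift 6: 6. −1: 5.
[3] 5 ≡ 5 (base 6). Lift 7: 5. −1: 4.
[4] 4 ≡ 4 (base 7). Lift 8: 4. −1: 3.
[5] 3 ≡ 3 (base 8). Lift 9: 3. −1: 2.
[6] 2 ≡ 2 (base 9). Lift 10: 2. −1: 1.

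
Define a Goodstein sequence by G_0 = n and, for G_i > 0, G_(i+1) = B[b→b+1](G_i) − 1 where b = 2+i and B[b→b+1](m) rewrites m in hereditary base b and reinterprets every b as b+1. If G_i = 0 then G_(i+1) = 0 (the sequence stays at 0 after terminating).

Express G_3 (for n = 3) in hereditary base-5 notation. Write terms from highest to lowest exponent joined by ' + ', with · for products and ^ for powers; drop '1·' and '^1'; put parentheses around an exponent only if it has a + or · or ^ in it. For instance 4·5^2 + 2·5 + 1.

2

(0) 3|_2 = 2 + 1 ↦ 3 + 1|_3 = 4 ⇒ 3
(1) 3|_3 = 3 ↦ 4|_4 = 4 ⇒ 3
(2) 3|_4 = 3 ↦ 3|_5 = 3 ⇒ 2
(3) 2|_5 = 2 ↦ 2|_6 = 2 ⇒ 1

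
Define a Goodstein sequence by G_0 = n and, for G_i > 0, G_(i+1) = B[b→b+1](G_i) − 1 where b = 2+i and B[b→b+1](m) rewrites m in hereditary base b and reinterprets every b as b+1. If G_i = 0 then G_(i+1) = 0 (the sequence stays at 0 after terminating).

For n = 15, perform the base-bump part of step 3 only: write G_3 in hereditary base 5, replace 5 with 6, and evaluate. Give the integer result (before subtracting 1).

326594

step 0: 15 = 2^(2 + 1) + 2^2 + 2 + 1; sub 3 for 2: 3^(3 + 1) + 3^3 + 3 + 1; = 112; G_1 = 112−1 = 111
step 1: 111 = 3^(3 + 1) + 3^3 + 3; sub 4 for 3: 4^(4 + 1) + 4^4 + 4; = 1284; G_2 = 1284−1 = 1283
step 2: 1283 = 4^(4 + 1) + 4^4 + 3; sub 5 for 4: 5^(5 + 1) + 5^5 + 3; = 18753; G_3 = 18753−1 = 18752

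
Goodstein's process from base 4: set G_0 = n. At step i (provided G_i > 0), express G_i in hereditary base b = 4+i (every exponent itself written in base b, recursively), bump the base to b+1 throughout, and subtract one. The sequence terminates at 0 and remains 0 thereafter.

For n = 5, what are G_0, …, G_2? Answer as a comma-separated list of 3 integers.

5, 5, 5

(0) 5|_4 = 4 + 1 ↦ 5 + 1|_5 = 6 ⇒ 5
(1) 5|_5 = 5 ↦ 6|_6 = 6 ⇒ 5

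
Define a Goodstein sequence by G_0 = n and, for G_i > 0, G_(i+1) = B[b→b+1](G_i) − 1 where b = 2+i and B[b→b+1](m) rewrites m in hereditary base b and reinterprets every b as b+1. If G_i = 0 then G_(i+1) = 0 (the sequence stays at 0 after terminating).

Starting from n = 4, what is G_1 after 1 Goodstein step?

26

(0) 4|_2 = 2^2 ↦ 3^3|_3 = 27 ⇒ 26
(1) 26|_3 = 2·3^2 + 2·3 + 2 ↦ 2·4^2 + 2·4 + 2|_4 = 42 ⇒ 41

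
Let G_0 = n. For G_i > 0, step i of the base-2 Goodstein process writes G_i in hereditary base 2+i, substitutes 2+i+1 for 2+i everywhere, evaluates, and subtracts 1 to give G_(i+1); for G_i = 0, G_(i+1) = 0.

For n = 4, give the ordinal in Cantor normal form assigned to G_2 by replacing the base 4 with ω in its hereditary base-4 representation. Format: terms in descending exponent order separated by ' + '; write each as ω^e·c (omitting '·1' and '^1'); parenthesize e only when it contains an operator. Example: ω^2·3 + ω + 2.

4 —HB2→ 2^2 —bump→ 3^3 = 27 —(−1)→ 26
26 —HB3→ 2·3^2 + 2·3 + 2 —bump→ 2·4^2 + 2·4 + 2 = 42 —(−1)→ 41
41 —HB4→ 2·4^2 + 2·4 + 1 —bump→ 2·5^2 + 2·5 + 1 = 61 —(−1)→ 60

ω^2·2 + ω·2 + 1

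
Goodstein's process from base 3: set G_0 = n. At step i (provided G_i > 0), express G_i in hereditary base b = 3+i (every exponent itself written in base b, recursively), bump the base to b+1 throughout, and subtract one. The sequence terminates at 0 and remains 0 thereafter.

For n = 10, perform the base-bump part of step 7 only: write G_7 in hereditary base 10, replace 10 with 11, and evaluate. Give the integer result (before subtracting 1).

i=0: 10 = 3^2 + 1 (b=3); 3→4: 4^2 + 1 = 17; 17−1 = 16
i=1: 16 = 4^2 (b=4); 4→5: 5^2 = 25; 25−1 = 24
i=2: 24 = 4·5 + 4 (b=5); 5→6: 4·6 + 4 = 28; 28−1 = 27
i=3: 27 = 4·6 + 3 (b=6); 6→7: 4·7 + 3 = 31; 31−1 = 30
i=4: 30 = 4·7 + 2 (b=7); 7→8: 4·8 + 2 = 34; 34−1 = 33
i=5: 33 = 4·8 + 1 (b=8); 8→9: 4·9 + 1 = 37; 37−1 = 36
i=6: 36 = 4·9 (b=9); 9→10: 4·10 = 40; 40−1 = 39
i=7: 39 = 3·10 + 9 (b=10); 10→11: 3·11 + 9 = 42; 42−1 = 41

42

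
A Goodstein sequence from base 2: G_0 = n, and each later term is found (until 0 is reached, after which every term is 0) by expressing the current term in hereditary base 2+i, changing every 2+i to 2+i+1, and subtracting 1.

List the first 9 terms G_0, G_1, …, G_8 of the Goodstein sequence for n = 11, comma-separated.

11, 84, 1027, 15627, 279937, 5764801, 134217727, 2749609302, 70077777775

11 —HB2→ 2^(2 + 1) + 2 + 1 —bump→ 3^(3 + 1) + 3 + 1 = 85 —(−1)→ 84
84 —HB3→ 3^(3 + 1) + 3 —bump→ 4^(4 + 1) + 4 = 1028 —(−1)→ 1027
1027 —HB4→ 4^(4 + 1) + 3 —bump→ 5^(5 + 1) + 3 = 15628 —(−1)→ 15627
15627 —HB5→ 5^(5 + 1) + 2 —bump→ 6^(6 + 1) + 2 = 279938 —(−1)→ 279937
279937 —HB6→ 6^(6 + 1) + 1 —bump→ 7^(7 + 1) + 1 = 5764802 —(−1)→ 5764801
5764801 —HB7→ 7^(7 + 1) —bump→ 8^(8 + 1) = 134217728 —(−1)→ 134217727
134217727 —HB8→ 7·8^8 + 7·8^7 + 7·8^6 + 7·8^5 + 7·8^4 + 7·8^3 + 7·8^2 + 7·8 + 7 —bump→ 7·9^9 + 7·9^7 + 7·9^6 + 7·9^5 + 7·9^4 + 7·9^3 + 7·9^2 + 7·9 + 7 = 2749609303 —(−1)→ 2749609302
2749609302 —HB9→ 7·9^9 + 7·9^7 + 7·9^6 + 7·9^5 + 7·9^4 + 7·9^3 + 7·9^2 + 7·9 + 6 —bump→ 7·10^10 + 7·10^7 + 7·10^6 + 7·10^5 + 7·10^4 + 7·10^3 + 7·10^2 + 7·10 + 6 = 70077777776 —(−1)→ 70077777775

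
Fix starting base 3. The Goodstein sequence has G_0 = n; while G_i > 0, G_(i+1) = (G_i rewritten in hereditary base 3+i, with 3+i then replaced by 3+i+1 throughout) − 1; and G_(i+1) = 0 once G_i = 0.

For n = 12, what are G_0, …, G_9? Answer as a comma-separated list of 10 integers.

[0] 12 ≡ 3^2 + 3 (base 3). Lift 4: 20. −1: 19.
[1] 19 ≡ 4^2 + 3 (base 4). Lift 5: 28. −1: 27.
[2] 27 ≡ 5^2 + 2 (base 5). Lift 6: 38. −1: 37.
[3] 37 ≡ 6^2 + 1 (base 6). Lift 7: 50. −1: 49.
[4] 49 ≡ 7^2 (base 7). Lift 8: 64. −1: 63.
[5] 63 ≡ 7·8 + 7 (base 8). Lift 9: 70. −1: 69.
[6] 69 ≡ 7·9 + 6 (base 9). Lift 10: 76. −1: 75.
[7] 75 ≡ 7·10 + 5 (base 10). Lift 11: 82. −1: 81.
[8] 81 ≡ 7·11 + 4 (base 11). Lift 12: 88. −1: 87.

12, 19, 27, 37, 49, 63, 69, 75, 81, 87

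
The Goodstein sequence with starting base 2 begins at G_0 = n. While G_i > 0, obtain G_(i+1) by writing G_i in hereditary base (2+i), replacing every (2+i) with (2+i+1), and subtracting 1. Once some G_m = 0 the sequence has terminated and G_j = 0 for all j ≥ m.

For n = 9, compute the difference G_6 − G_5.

47861573

[0] 9 ≡ 2^(2 + 1) + 1 (base 2). Lift 3: 82. −1: 81.
[1] 81 ≡ 3^(3 + 1) (base 3). Lift 4: 1024. −1: 1023.
[2] 1023 ≡ 3·4^4 + 3·4^3 + 3·4^2 + 3·4 + 3 (base 4). Lift 5: 9843. −1: 9842.
[3] 9842 ≡ 3·5^5 + 3·5^3 + 3·5^2 + 3·5 + 2 (base 5). Lift 6: 140744. −1: 140743.
[4] 140743 ≡ 3·6^6 + 3·6^3 + 3·6^2 + 3·6 + 1 (base 6). Lift 7: 2471827. −1: 2471826.
[5] 2471826 ≡ 3·7^7 + 3·7^3 + 3·7^2 + 3·7 (base 7). Lift 8: 50333400. −1: 50333399.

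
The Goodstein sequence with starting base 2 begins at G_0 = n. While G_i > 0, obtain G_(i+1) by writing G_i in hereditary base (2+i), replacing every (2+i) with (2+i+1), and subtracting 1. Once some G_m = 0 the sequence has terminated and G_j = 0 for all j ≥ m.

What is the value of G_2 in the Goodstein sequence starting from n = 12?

1065

12 —HB2→ 2^(2 + 1) + 2^2 —bump→ 3^(3 + 1) + 3^3 = 108 —(−1)→ 107
107 —HB3→ 3^(3 + 1) + 2·3^2 + 2·3 + 2 —bump→ 4^(4 + 1) + 2·4^2 + 2·4 + 2 = 1066 —(−1)→ 1065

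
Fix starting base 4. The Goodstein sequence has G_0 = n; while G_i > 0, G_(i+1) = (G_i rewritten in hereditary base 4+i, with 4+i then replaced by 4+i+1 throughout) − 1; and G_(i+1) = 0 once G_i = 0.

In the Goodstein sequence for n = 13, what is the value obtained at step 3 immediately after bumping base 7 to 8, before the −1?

G_0=13  [base 4] 3·4 + 1  →[4↦5]→  3·5 + 1 = 16  −1 ⇒ G_1=15
G_1=15  [base 5] 3·5  →[5↦6]→  3·6 = 18  −1 ⇒ G_2=17
G_2=17  [base 6] 2·6 + 5  →[6↦7]→  2·7 + 5 = 19  −1 ⇒ G_3=18
G_3=18  [base 7] 2·7 + 4  →[7↦8]→  2·8 + 4 = 20  −1 ⇒ G_4=19

20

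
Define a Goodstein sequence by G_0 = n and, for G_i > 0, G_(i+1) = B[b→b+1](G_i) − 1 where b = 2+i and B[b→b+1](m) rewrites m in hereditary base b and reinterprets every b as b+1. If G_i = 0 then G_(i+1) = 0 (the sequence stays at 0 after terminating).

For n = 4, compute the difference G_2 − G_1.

base 2: 4 = 2^2; at 3: 3^3 = 27; next = 26
base 3: 26 = 2·3^2 + 2·3 + 2; at 4: 2·4^2 + 2·4 + 2 = 42; next = 41

15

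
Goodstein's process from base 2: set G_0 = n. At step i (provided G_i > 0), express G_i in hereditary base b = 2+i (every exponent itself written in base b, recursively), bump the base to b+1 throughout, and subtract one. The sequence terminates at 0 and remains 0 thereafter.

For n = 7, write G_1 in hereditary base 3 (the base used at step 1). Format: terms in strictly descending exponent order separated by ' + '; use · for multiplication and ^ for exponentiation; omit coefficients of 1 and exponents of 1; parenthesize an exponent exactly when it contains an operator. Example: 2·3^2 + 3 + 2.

7 —HB2→ 2^2 + 2 + 1 —bump→ 3^3 + 3 + 1 = 31 —(−1)→ 30
30 —HB3→ 3^3 + 3 —bump→ 4^4 + 4 = 260 —(−1)→ 259

3^3 + 3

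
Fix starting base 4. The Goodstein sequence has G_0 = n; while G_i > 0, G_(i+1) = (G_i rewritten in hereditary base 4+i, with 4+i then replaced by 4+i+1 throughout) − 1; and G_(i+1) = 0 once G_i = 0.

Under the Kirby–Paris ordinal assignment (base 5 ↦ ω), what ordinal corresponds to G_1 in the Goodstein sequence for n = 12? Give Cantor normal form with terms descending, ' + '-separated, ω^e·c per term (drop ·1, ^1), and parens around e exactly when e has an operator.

step 0: 12 = 3·4; sub 5 for 4: 3·5; = 15; G_1 = 15−1 = 14
step 1: 14 = 2·5 + 4; sub 6 for 5: 2·6 + 4; = 16; G_2 = 16−1 = 15

ω·2 + 4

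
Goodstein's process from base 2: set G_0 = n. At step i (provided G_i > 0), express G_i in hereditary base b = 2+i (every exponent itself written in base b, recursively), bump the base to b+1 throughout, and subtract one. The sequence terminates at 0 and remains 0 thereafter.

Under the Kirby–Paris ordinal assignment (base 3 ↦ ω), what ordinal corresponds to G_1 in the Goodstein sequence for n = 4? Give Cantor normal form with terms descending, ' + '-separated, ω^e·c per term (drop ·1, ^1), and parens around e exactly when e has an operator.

ω^2·2 + ω·2 + 2

[0] 4 ≡ 2^2 (base 2). Lift 3: 27. −1: 26.
[1] 26 ≡ 2·3^2 + 2·3 + 2 (base 3). Lift 4: 42. −1: 41.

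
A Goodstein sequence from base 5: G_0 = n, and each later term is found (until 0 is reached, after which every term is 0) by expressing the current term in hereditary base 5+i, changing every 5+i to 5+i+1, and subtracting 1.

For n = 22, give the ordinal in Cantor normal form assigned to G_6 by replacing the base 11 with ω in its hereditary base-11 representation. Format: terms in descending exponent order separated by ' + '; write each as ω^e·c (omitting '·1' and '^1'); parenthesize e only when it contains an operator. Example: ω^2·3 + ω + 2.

ω·3 + 4

i=0: 22 = 4·5 + 2 (b=5); 5→6: 4·6 + 2 = 26; 26−1 = 25
i=1: 25 = 4·6 + 1 (b=6); 6→7: 4·7 + 1 = 29; 29−1 = 28
i=2: 28 = 4·7 (b=7); 7→8: 4·8 = 32; 32−1 = 31
i=3: 31 = 3·8 + 7 (b=8); 8→9: 3·9 + 7 = 34; 34−1 = 33
i=4: 33 = 3·9 + 6 (b=9); 9→10: 3·10 + 6 = 36; 36−1 = 35
i=5: 35 = 3·10 + 5 (b=10); 10→11: 3·11 + 5 = 38; 38−1 = 37
i=6: 37 = 3·11 + 4 (b=11); 11→12: 3·12 + 4 = 40; 40−1 = 39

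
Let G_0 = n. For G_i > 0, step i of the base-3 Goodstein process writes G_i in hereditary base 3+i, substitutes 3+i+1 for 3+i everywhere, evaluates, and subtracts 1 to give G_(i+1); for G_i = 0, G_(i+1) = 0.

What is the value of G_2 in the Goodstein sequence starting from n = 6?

step 0: 6 = 2·3; sub 4 for 3: 2·4; = 8; G_1 = 8−1 = 7
step 1: 7 = 4 + 3; sub 5 for 4: 5 + 3; = 8; G_2 = 8−1 = 7
step 2: 7 = 5 + 2; sub 6 for 5: 6 + 2; = 8; G_3 = 8−1 = 7

7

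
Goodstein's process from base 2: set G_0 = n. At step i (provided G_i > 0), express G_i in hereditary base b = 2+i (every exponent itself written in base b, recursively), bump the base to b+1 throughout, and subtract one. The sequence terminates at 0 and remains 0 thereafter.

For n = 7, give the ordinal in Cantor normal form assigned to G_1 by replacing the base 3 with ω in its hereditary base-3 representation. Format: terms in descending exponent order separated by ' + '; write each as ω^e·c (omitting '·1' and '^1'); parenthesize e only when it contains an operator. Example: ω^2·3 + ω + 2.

base 2: 7 = 2^2 + 2 + 1; at 3: 3^3 + 3 + 1 = 31; next = 30
base 3: 30 = 3^3 + 3; at 4: 4^4 + 4 = 260; next = 259

ω^ω + ω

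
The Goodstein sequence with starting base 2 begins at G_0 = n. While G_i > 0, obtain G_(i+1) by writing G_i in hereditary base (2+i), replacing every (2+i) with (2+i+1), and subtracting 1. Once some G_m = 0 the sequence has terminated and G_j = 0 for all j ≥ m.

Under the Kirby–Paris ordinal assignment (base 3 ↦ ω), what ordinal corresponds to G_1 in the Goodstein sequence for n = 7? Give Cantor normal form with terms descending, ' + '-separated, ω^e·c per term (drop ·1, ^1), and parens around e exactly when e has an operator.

G_0 = 7. HB_2(7) = 2^2 + 2 + 1. Bump = 31. G_1 = 30.
G_1 = 30. HB_3(30) = 3^3 + 3. Bump = 260. G_2 = 259.

ω^ω + ω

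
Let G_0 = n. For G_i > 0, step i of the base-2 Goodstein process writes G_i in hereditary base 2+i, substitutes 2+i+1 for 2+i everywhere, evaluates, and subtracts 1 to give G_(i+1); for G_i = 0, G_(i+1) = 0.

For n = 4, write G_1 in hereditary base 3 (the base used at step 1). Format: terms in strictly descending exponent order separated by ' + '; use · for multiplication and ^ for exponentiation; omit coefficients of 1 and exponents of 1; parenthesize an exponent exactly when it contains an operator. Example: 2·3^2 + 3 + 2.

[0] 4 ≡ 2^2 (base 2). Lift 3: 27. −1: 26.
[1] 26 ≡ 2·3^2 + 2·3 + 2 (base 3). Lift 4: 42. −1: 41.

2·3^2 + 2·3 + 2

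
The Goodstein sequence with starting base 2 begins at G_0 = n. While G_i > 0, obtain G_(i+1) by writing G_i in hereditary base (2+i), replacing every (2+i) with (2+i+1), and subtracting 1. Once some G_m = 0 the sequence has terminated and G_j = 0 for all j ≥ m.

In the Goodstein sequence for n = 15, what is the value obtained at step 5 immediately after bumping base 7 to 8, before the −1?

150994944

base 2: 15 = 2^(2 + 1) + 2^2 + 2 + 1; at 3: 3^(3 + 1) + 3^3 + 3 + 1 = 112; next = 111
base 3: 111 = 3^(3 + 1) + 3^3 + 3; at 4: 4^(4 + 1) + 4^4 + 4 = 1284; next = 1283
base 4: 1283 = 4^(4 + 1) + 4^4 + 3; at 5: 5^(5 + 1) + 5^5 + 3 = 18753; next = 18752
base 5: 18752 = 5^(5 + 1) + 5^5 + 2; at 6: 6^(6 + 1) + 6^6 + 2 = 326594; next = 326593
base 6: 326593 = 6^(6 + 1) + 6^6 + 1; at 7: 7^(7 + 1) + 7^7 + 1 = 6588345; next = 6588344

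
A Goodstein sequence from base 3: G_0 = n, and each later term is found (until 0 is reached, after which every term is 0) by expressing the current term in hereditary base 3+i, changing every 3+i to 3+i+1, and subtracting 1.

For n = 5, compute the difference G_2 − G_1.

0

(0) 5|_3 = 3 + 2 ↦ 4 + 2|_4 = 6 ⇒ 5
(1) 5|_4 = 4 + 1 ↦ 5 + 1|_5 = 6 ⇒ 5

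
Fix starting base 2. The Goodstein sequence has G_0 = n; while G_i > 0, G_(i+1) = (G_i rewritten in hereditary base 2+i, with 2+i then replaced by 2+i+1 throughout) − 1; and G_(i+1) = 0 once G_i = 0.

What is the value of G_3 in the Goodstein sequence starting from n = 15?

G_0=15  [base 2] 2^(2 + 1) + 2^2 + 2 + 1  →[2↦3]→  3^(3 + 1) + 3^3 + 3 + 1 = 112  −1 ⇒ G_1=111
G_1=111  [base 3] 3^(3 + 1) + 3^3 + 3  →[3↦4]→  4^(4 + 1) + 4^4 + 4 = 1284  −1 ⇒ G_2=1283
G_2=1283  [base 4] 4^(4 + 1) + 4^4 + 3  →[4↦5]→  5^(5 + 1) + 5^5 + 3 = 18753  −1 ⇒ G_3=18752
G_3=18752  [base 5] 5^(5 + 1) + 5^5 + 2  →[5↦6]→  6^(6 + 1) + 6^6 + 2 = 326594  −1 ⇒ G_4=326593

18752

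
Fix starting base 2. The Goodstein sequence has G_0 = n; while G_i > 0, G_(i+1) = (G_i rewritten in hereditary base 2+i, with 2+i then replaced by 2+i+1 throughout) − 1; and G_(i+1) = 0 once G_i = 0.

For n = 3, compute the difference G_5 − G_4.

[0] 3 ≡ 2 + 1 (base 2). Lift 3: 4. −1: 3.
[1] 3 ≡ 3 (base 3). Lift 4: 4. −1: 3.
[2] 3 ≡ 3 (base 4). Lift 5: 3. −1: 2.
[3] 2 ≡ 2 (base 5). Lift 6: 2. −1: 1.
[4] 1 ≡ 1 (base 6). Lift 7: 1. −1: 0.

-1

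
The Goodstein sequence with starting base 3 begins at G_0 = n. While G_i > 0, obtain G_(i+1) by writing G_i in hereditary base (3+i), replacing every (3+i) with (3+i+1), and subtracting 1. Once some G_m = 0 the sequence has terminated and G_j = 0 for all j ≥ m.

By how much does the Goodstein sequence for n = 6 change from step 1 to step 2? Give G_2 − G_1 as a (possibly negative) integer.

[0] 6 ≡ 2·3 (base 3). Lift 4: 8. −1: 7.
[1] 7 ≡ 4 + 3 (base 4). Lift 5: 8. −1: 7.

0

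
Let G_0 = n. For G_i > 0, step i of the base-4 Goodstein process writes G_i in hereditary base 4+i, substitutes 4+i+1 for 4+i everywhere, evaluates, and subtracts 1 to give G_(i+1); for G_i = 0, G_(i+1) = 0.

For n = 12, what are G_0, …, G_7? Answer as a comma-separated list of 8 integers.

12, 14, 15, 16, 17, 18, 19, 19

G_0=12  [base 4] 3·4  →[4↦5]→  3·5 = 15  −1 ⇒ G_1=14
G_1=14  [base 5] 2·5 + 4  →[5↦6]→  2·6 + 4 = 16  −1 ⇒ G_2=15
G_2=15  [base 6] 2·6 + 3  →[6↦7]→  2·7 + 3 = 17  −1 ⇒ G_3=16
G_3=16  [base 7] 2·7 + 2  →[7↦8]→  2·8 + 2 = 18  −1 ⇒ G_4=17
G_4=17  [base 8] 2·8 + 1  →[8↦9]→  2·9 + 1 = 19  −1 ⇒ G_5=18
G_5=18  [base 9] 2·9  →[9↦10]→  2·10 = 20  −1 ⇒ G_6=19
G_6=19  [base 10] 10 + 9  →[10↦11]→  11 + 9 = 20  −1 ⇒ G_7=19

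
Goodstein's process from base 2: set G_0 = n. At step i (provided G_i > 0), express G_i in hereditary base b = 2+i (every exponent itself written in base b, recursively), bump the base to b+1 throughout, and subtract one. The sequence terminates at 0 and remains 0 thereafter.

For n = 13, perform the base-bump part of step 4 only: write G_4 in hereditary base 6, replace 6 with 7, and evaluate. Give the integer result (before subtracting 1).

G_0 = 13. HB_2(13) = 2^(2 + 1) + 2^2 + 1. Bump = 109. G_1 = 108.
G_1 = 108. HB_3(108) = 3^(3 + 1) + 3^3. Bump = 1280. G_2 = 1279.
G_2 = 1279. HB_4(1279) = 4^(4 + 1) + 3·4^3 + 3·4^2 + 3·4 + 3. Bump = 16093. G_3 = 16092.
G_3 = 16092. HB_5(16092) = 5^(5 + 1) + 3·5^3 + 3·5^2 + 3·5 + 2. Bump = 280712. G_4 = 280711.
G_4 = 280711. HB_6(280711) = 6^(6 + 1) + 3·6^3 + 3·6^2 + 3·6 + 1. Bump = 5765999. G_5 = 5765998.

5765999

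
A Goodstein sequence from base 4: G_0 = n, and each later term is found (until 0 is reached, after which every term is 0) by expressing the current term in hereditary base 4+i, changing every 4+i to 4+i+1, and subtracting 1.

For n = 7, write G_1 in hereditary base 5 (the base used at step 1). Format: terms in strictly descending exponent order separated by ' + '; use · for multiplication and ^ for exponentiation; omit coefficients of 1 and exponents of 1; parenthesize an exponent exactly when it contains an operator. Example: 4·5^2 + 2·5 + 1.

G_0=7  [base 4] 4 + 3  →[4↦5]→  5 + 3 = 8  −1 ⇒ G_1=7
G_1=7  [base 5] 5 + 2  →[5↦6]→  6 + 2 = 8  −1 ⇒ G_2=7

5 + 2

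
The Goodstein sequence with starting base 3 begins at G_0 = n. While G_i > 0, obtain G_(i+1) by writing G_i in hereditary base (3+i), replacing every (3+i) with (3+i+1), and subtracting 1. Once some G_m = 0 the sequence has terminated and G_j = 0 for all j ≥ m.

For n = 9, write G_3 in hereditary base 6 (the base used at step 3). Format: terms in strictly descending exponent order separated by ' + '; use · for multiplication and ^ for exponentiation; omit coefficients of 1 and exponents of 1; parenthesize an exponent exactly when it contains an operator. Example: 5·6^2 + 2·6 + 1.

(0) 9|_3 = 3^2 ↦ 4^2|_4 = 16 ⇒ 15
(1) 15|_4 = 3·4 + 3 ↦ 3·5 + 3|_5 = 18 ⇒ 17
(2) 17|_5 = 3·5 + 2 ↦ 3·6 + 2|_6 = 20 ⇒ 19
(3) 19|_6 = 3·6 + 1 ↦ 3·7 + 1|_7 = 22 ⇒ 21

3·6 + 1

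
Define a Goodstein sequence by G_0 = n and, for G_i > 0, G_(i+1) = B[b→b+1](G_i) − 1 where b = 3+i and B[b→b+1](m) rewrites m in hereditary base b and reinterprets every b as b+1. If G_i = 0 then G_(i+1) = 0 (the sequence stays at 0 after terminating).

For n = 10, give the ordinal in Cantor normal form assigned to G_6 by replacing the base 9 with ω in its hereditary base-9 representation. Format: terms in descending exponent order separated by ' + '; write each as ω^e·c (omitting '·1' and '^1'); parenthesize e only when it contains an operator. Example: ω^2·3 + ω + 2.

(0) 10|_3 = 3^2 + 1 ↦ 4^2 + 1|_4 = 17 ⇒ 16
(1) 16|_4 = 4^2 ↦ 5^2|_5 = 25 ⇒ 24
(2) 24|_5 = 4·5 + 4 ↦ 4·6 + 4|_6 = 28 ⇒ 27
(3) 27|_6 = 4·6 + 3 ↦ 4·7 + 3|_7 = 31 ⇒ 30
(4) 30|_7 = 4·7 + 2 ↦ 4·8 + 2|_8 = 34 ⇒ 33
(5) 33|_8 = 4·8 + 1 ↦ 4·9 + 1|_9 = 37 ⇒ 36

ω·4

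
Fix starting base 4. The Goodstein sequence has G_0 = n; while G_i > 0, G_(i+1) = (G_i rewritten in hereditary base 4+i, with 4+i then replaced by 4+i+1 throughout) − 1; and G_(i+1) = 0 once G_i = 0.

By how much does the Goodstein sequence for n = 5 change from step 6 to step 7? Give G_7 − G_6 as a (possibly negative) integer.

G_0 = 5. HB_4(5) = 4 + 1. Bump = 6. G_1 = 5.
G_1 = 5. HB_5(5) = 5. Bump = 6. G_2 = 5.
G_2 = 5. HB_6(5) = 5. Bump = 5. G_3 = 4.
G_3 = 4. HB_7(4) = 4. Bump = 4. G_4 = 3.
G_4 = 3. HB_8(3) = 3. Bump = 3. G_5 = 2.
G_5 = 2. HB_9(2) = 2. Bump = 2. G_6 = 1.
G_6 = 1. HB_10(1) = 1. Bump = 1. G_7 = 0.

-1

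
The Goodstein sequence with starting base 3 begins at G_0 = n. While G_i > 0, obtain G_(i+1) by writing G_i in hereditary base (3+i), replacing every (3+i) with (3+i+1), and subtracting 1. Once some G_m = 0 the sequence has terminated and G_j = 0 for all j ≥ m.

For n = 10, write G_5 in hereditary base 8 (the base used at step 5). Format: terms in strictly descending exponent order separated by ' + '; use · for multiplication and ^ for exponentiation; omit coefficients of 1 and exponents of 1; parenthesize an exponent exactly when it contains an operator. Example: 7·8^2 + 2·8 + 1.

G_0=10  [base 3] 3^2 + 1  →[3↦4]→  4^2 + 1 = 17  −1 ⇒ G_1=16
G_1=16  [base 4] 4^2  →[4↦5]→  5^2 = 25  −1 ⇒ G_2=24
G_2=24  [base 5] 4·5 + 4  →[5↦6]→  4·6 + 4 = 28  −1 ⇒ G_3=27
G_3=27  [base 6] 4·6 + 3  →[6↦7]→  4·7 + 3 = 31  −1 ⇒ G_4=30
G_4=30  [base 7] 4·7 + 2  →[7↦8]→  4·8 + 2 = 34  −1 ⇒ G_5=33

4·8 + 1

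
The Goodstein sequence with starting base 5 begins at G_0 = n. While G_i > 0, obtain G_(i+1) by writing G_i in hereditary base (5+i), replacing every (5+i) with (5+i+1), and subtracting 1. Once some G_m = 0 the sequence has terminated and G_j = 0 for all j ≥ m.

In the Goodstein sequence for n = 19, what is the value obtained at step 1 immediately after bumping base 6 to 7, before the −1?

G_0 = 19. HB_5(19) = 3·5 + 4. Bump = 22. G_1 = 21.
G_1 = 21. HB_6(21) = 3·6 + 3. Bump = 24. G_2 = 23.

24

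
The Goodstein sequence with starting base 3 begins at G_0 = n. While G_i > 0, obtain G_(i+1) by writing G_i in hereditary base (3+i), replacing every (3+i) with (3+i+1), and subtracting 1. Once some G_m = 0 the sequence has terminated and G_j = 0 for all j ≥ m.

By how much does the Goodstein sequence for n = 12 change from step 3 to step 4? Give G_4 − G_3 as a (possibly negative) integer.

12 —HB3→ 3^2 + 3 —bump→ 4^2 + 4 = 20 —(−1)→ 19
19 —HB4→ 4^2 + 3 —bump→ 5^2 + 3 = 28 —(−1)→ 27
27 —HB5→ 5^2 + 2 —bump→ 6^2 + 2 = 38 —(−1)→ 37
37 —HB6→ 6^2 + 1 —bump→ 7^2 + 1 = 50 —(−1)→ 49

12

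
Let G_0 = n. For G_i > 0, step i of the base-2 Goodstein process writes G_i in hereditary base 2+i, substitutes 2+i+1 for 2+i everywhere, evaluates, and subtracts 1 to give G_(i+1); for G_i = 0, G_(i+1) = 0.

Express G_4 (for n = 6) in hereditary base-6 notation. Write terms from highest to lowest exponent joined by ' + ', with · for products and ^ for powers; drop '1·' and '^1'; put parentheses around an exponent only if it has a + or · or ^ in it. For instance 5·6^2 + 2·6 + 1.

5·6^5 + 5·6^4 + 5·6^3 + 5·6^2 + 5·6 + 5

base 2: 6 = 2^2 + 2; at 3: 3^3 + 3 = 30; next = 29
base 3: 29 = 3^3 + 2; at 4: 4^4 + 2 = 258; next = 257
base 4: 257 = 4^4 + 1; at 5: 5^5 + 1 = 3126; next = 3125
base 5: 3125 = 5^5; at 6: 6^6 = 46656; next = 46655
base 6: 46655 = 5·6^5 + 5·6^4 + 5·6^3 + 5·6^2 + 5·6 + 5; at 7: 5·7^5 + 5·7^4 + 5·7^3 + 5·7^2 + 5·7 + 5 = 98040; next = 98039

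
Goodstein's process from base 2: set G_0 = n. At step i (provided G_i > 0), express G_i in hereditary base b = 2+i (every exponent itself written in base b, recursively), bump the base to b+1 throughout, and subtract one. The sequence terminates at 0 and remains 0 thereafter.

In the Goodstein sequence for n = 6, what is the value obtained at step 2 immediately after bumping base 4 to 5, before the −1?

6 —HB2→ 2^2 + 2 —bump→ 3^3 + 3 = 30 —(−1)→ 29
29 —HB3→ 3^3 + 2 —bump→ 4^4 + 2 = 258 —(−1)→ 257
257 —HB4→ 4^4 + 1 —bump→ 5^5 + 1 = 3126 —(−1)→ 3125

3126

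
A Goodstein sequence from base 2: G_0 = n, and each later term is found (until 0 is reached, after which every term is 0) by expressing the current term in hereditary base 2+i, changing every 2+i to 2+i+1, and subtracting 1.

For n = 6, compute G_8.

(0) 6|_2 = 2^2 + 2 ↦ 3^3 + 3|_3 = 30 ⇒ 29
(1) 29|_3 = 3^3 + 2 ↦ 4^4 + 2|_4 = 258 ⇒ 257
(2) 257|_4 = 4^4 + 1 ↦ 5^5 + 1|_5 = 3126 ⇒ 3125
(3) 3125|_5 = 5^5 ↦ 6^6|_6 = 46656 ⇒ 46655
(4) 46655|_6 = 5·6^5 + 5·6^4 + 5·6^3 + 5·6^2 + 5·6 + 5 ↦ 5·7^5 + 5·7^4 + 5·7^3 + 5·7^2 + 5·7 + 5|_7 = 98040 ⇒ 98039
(5) 98039|_7 = 5·7^5 + 5·7^4 + 5·7^3 + 5·7^2 + 5·7 + 4 ↦ 5·8^5 + 5·8^4 + 5·8^3 + 5·8^2 + 5·8 + 4|_8 = 187244 ⇒ 187243
(6) 187243|_8 = 5·8^5 + 5·8^4 + 5·8^3 + 5·8^2 + 5·8 + 3 ↦ 5·9^5 + 5·9^4 + 5·9^3 + 5·9^2 + 5·9 + 3|_9 = 332148 ⇒ 332147
(7) 332147|_9 = 5·9^5 + 5·9^4 + 5·9^3 + 5·9^2 + 5·9 + 2 ↦ 5·10^5 + 5·10^4 + 5·10^3 + 5·10^2 + 5·10 + 2|_10 = 555552 ⇒ 555551
(8) 555551|_10 = 5·10^5 + 5·10^4 + 5·10^3 + 5·10^2 + 5·10 + 1 ↦ 5·11^5 + 5·11^4 + 5·11^3 + 5·11^2 + 5·11 + 1|_11 = 885776 ⇒ 885775

555551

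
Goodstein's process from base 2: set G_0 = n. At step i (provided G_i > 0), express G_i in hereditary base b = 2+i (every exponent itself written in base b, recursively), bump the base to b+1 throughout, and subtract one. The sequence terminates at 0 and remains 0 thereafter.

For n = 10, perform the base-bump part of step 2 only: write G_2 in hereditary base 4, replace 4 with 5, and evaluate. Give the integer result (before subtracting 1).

15626

10 —HB2→ 2^(2 + 1) + 2 —bump→ 3^(3 + 1) + 3 = 84 —(−1)→ 83
83 —HB3→ 3^(3 + 1) + 2 —bump→ 4^(4 + 1) + 2 = 1026 —(−1)→ 1025
1025 —HB4→ 4^(4 + 1) + 1 —bump→ 5^(5 + 1) + 1 = 15626 —(−1)→ 15625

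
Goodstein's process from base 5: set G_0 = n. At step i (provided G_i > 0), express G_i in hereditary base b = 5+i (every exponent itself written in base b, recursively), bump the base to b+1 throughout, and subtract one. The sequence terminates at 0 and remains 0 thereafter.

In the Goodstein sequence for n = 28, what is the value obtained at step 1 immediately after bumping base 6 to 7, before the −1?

51

step 0: 28 = 5^2 + 3; sub 6 for 5: 6^2 + 3; = 39; G_1 = 39−1 = 38
step 1: 38 = 6^2 + 2; sub 7 for 6: 7^2 + 2; = 51; G_2 = 51−1 = 50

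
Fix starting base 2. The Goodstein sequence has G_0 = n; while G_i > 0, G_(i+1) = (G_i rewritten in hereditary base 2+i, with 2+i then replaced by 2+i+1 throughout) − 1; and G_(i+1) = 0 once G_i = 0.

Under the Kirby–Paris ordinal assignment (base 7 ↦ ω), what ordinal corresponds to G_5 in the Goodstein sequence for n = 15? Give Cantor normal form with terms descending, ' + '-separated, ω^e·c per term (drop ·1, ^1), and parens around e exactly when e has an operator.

base 2: 15 = 2^(2 + 1) + 2^2 + 2 + 1; at 3: 3^(3 + 1) + 3^3 + 3 + 1 = 112; next = 111
base 3: 111 = 3^(3 + 1) + 3^3 + 3; at 4: 4^(4 + 1) + 4^4 + 4 = 1284; next = 1283
base 4: 1283 = 4^(4 + 1) + 4^4 + 3; at 5: 5^(5 + 1) + 5^5 + 3 = 18753; next = 18752
base 5: 18752 = 5^(5 + 1) + 5^5 + 2; at 6: 6^(6 + 1) + 6^6 + 2 = 326594; next = 326593
base 6: 326593 = 6^(6 + 1) + 6^6 + 1; at 7: 7^(7 + 1) + 7^7 + 1 = 6588345; next = 6588344
base 7: 6588344 = 7^(7 + 1) + 7^7; at 8: 8^(8 + 1) + 8^8 = 150994944; next = 150994943

ω^(ω + 1) + ω^ω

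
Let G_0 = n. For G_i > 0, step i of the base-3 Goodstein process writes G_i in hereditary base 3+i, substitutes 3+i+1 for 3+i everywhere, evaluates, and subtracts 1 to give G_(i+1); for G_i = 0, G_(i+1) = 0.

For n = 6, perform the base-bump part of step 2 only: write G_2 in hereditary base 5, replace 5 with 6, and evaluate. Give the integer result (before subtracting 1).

(0) 6|_3 = 2·3 ↦ 2·4|_4 = 8 ⇒ 7
(1) 7|_4 = 4 + 3 ↦ 5 + 3|_5 = 8 ⇒ 7

8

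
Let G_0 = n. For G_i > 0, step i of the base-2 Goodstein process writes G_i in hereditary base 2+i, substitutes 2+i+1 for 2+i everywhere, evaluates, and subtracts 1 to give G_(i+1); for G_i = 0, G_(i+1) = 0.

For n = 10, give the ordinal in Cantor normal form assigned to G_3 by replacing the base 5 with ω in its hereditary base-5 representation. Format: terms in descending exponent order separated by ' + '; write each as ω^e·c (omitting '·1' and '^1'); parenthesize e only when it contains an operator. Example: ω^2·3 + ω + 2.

G_0 = 10. HB_2(10) = 2^(2 + 1) + 2. Bump = 84. G_1 = 83.
G_1 = 83. HB_3(83) = 3^(3 + 1) + 2. Bump = 1026. G_2 = 1025.
G_2 = 1025. HB_4(1025) = 4^(4 + 1) + 1. Bump = 15626. G_3 = 15625.
G_3 = 15625. HB_5(15625) = 5^(5 + 1). Bump = 279936. G_4 = 279935.

ω^(ω + 1)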